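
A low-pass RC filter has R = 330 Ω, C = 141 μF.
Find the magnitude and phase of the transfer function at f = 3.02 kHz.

Step 1 — Angular frequency: ω = 2π·3020 = 1.898e+04 rad/s.
Step 2 — Transfer function: H(jω) = 1/(1 + jωRC).
Step 3 — Denominator: 1 + jωRC = 1 + j·1.898e+04·330·0.000141 = 1 + j882.9.
Step 4 — H = 1.283e-06 - j0.001133.
Step 5 — Magnitude: |H| = 0.001133 (-58.9 dB); phase: φ = -89.9°.

|H| = 0.001133 (-58.9 dB), φ = -89.9°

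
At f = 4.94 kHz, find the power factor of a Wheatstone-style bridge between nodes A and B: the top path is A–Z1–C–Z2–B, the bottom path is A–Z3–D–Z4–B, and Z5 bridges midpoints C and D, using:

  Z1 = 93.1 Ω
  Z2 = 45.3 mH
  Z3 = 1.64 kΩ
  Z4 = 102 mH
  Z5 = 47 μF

Step 1 — Angular frequency: ω = 2π·f = 2π·4940 = 3.104e+04 rad/s.
Step 2 — Component impedances:
  Z1: Z = R = 93.1 Ω
  Z2: Z = jωL = j·3.104e+04·0.0453 = 0 + j1406 Ω
  Z3: Z = R = 1640 Ω
  Z4: Z = jωL = j·3.104e+04·0.102 = 0 + j3166 Ω
  Z5: Z = 1/(jωC) = -j/(ω·C) = 0 - j0.6855 Ω
Step 3 — Bridge requires nodal analysis (the Z5 bridge couples midpoints C and D, so the two paths cannot be reduced to a simple series/parallel combination). Setting node B to ground and injecting 1 A at node A, the 3-node admittance system at A, C, D solves to V_A = Z_AB = 88.1 + j973.6 Ω = 977.6∠84.8° Ω.
Step 4 — Power factor: PF = cos(φ) = Re(Z)/|Z| = 88.1/977.6 = 0.09012.
Step 5 — Type: Im(Z) = 973.6 ⇒ lagging (phase φ = 84.8°).

PF = 0.09012 (lagging, φ = 84.8°)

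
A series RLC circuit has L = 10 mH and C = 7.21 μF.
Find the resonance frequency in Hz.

Step 1 — Resonance condition Im(Z)=0 gives ω₀ = 1/√(LC).
Step 2 — ω₀ = 1/√(0.01·7.21e-06) = 3724 rad/s.
Step 3 — f₀ = ω₀/(2π) = 592.7 Hz.

f₀ = 592.7 Hz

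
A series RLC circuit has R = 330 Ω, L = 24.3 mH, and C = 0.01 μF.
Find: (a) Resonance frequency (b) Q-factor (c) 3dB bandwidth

Step 1 — Resonance condition Im(Z)=0 gives ω₀ = 1/√(LC).
Step 2 — ω₀ = 1/√(0.0243·1e-08) = 6.415e+04 rad/s.
Step 3 — f₀ = ω₀/(2π) = 1.021e+04 Hz.
Step 4 — Series Q: Q = ω₀L/R = 6.415e+04·0.0243/330 = 4.724.
Step 5 — 3dB bandwidth: Δω = ω₀/Q = 1.358e+04 rad/s; BW = Δω/(2π) = 2161 Hz.

(a) f₀ = 1.021e+04 Hz  (b) Q = 4.724  (c) BW = 2161 Hz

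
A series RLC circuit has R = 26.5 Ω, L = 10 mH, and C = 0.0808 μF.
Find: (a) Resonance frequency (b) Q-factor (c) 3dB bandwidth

Step 1 — Resonance condition Im(Z)=0 gives ω₀ = 1/√(LC).
Step 2 — ω₀ = 1/√(0.01·8.08e-08) = 3.518e+04 rad/s.
Step 3 — f₀ = ω₀/(2π) = 5599 Hz.
Step 4 — Series Q: Q = ω₀L/R = 3.518e+04·0.01/26.5 = 13.28.
Step 5 — 3dB bandwidth: Δω = ω₀/Q = 2650 rad/s; BW = Δω/(2π) = 421.8 Hz.

(a) f₀ = 5599 Hz  (b) Q = 13.28  (c) BW = 421.8 Hz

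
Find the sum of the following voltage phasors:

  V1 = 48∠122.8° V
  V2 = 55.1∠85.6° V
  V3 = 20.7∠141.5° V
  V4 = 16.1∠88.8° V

Step 1 — Convert each phasor to rectangular form:
  V1 = 48·(cos(122.8°) + j·sin(122.8°)) = -26 + j40.35 V
  V2 = 55.1·(cos(85.6°) + j·sin(85.6°)) = 4.227 + j54.94 V
  V3 = 20.7·(cos(141.5°) + j·sin(141.5°)) = -16.2 + j12.89 V
  V4 = 16.1·(cos(88.8°) + j·sin(88.8°)) = 0.3372 + j16.1 V
Step 2 — Sum components: V_total = -37.64 + j124.3 V.
Step 3 — Convert to polar: |V_total| = 129.8 V, ∠V_total = 106.9°.

V_total = 129.8∠106.9° V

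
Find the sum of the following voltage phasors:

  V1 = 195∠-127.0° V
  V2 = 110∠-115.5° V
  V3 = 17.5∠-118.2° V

Step 1 — Convert each phasor to rectangular form:
  V1 = 195·(cos(-127.0°) + j·sin(-127.0°)) = -117.4 - j155.7 V
  V2 = 110·(cos(-115.5°) + j·sin(-115.5°)) = -47.36 - j99.28 V
  V3 = 17.5·(cos(-118.2°) + j·sin(-118.2°)) = -8.27 - j15.42 V
Step 2 — Sum components: V_total = -173 - j270.4 V.
Step 3 — Convert to polar: |V_total| = 321 V, ∠V_total = -122.6°.

V_total = 321∠-122.6° V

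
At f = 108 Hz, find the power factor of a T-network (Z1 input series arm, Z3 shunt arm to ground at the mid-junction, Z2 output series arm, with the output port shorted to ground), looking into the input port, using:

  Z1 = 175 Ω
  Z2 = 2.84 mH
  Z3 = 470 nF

Step 1 — Angular frequency: ω = 2π·f = 2π·108 = 678.6 rad/s.
Step 2 — Component impedances:
  Z1: Z = R = 175 Ω
  Z2: Z = jωL = j·678.6·0.00284 = 0 + j1.927 Ω
  Z3: Z = 1/(jωC) = -j/(ω·C) = 0 - j3135 Ω
Step 3 — With the output port shorted to ground, the output series arm Z2 runs from the junction to ground; the shunt arm Z3 also runs from the junction to ground. They appear in parallel: Z3 || Z2 = 0 + j1.928 Ω.
Step 4 — Series with input arm Z1: Z_in = Z1 + (Z3 || Z2) = 175 + j1.928 Ω = 175∠0.6° Ω.
Step 5 — Power factor: PF = cos(φ) = Re(Z)/|Z| = 175/175.01 = 0.9999.
Step 6 — Type: Im(Z) = 1.928 ⇒ lagging (phase φ = 0.6°).

PF = 0.9999 (lagging, φ = 0.6°)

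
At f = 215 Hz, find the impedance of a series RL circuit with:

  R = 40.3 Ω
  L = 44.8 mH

Step 1 — Angular frequency: ω = 2π·f = 2π·215 = 1351 rad/s.
Step 2 — Component impedances:
  R: Z = R = 40.3 Ω
  L: Z = jωL = j·1351·0.0448 = 0 + j60.52 Ω
Step 3 — Series combination: Z_total = R + L = 40.3 + j60.52 Ω = 72.71∠56.3° Ω.

Z = 40.3 + j60.52 Ω = 72.71∠56.3° Ω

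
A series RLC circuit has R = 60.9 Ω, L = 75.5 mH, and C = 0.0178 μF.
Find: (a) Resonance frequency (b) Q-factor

Step 1 — Resonance condition Im(Z)=0 gives ω₀ = 1/√(LC).
Step 2 — ω₀ = 1/√(0.0755·1.78e-08) = 2.728e+04 rad/s.
Step 3 — f₀ = ω₀/(2π) = 4341 Hz.
Step 4 — Series Q: Q = ω₀L/R = 2.728e+04·0.0755/60.9 = 33.82.

(a) f₀ = 4341 Hz  (b) Q = 33.82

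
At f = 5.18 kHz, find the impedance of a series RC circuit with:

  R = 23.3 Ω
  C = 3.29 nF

Step 1 — Angular frequency: ω = 2π·f = 2π·5180 = 3.255e+04 rad/s.
Step 2 — Component impedances:
  R: Z = R = 23.3 Ω
  C: Z = 1/(jωC) = -j/(ω·C) = 0 - j9339 Ω
Step 3 — Series combination: Z_total = R + C = 23.3 - j9339 Ω = 9339∠-89.9° Ω.

Z = 23.3 - j9339 Ω = 9339∠-89.9° Ω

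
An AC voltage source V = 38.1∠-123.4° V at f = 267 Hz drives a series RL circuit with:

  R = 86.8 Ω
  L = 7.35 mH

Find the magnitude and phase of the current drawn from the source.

Step 1 — Angular frequency: ω = 2π·f = 2π·267 = 1678 rad/s.
Step 2 — Component impedances:
  R: Z = R = 86.8 Ω
  L: Z = jωL = j·1678·0.00735 = 0 + j12.33 Ω
Step 3 — Series combination: Z_total = R + L = 86.8 + j12.33 Ω = 87.67∠8.1° Ω.
Step 4 — Source phasor: V = 38.1∠-123.4° V = -20.97 - j31.81 V.
Step 5 — Ohm's law: I = V / Z_total = (-20.97 - j31.81) / (86.8 + j12.33) = -0.2879 - j0.3256 A.
Step 6 — Convert to polar: |I| = 0.4346 A, ∠I = -131.5°.

I = 0.4346∠-131.5° A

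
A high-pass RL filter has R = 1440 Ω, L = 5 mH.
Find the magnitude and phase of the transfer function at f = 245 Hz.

Step 1 — Angular frequency: ω = 2π·245 = 1539 rad/s.
Step 2 — Transfer function: H(jω) = jωL/(R + jωL).
Step 3 — Numerator jωL = j·7.697; denominator R + jωL = 1440 + j7.697.
Step 4 — H = 2.857e-05 + j0.005345.
Step 5 — Magnitude: |H| = 0.005345 (-45.4 dB); phase: φ = 89.7°.

|H| = 0.005345 (-45.4 dB), φ = 89.7°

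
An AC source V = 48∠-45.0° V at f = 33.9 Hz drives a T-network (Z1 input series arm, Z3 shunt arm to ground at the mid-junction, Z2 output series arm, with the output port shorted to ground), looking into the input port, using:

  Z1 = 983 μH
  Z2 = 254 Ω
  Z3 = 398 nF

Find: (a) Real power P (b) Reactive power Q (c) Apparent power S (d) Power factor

Step 1 — Angular frequency: ω = 2π·f = 2π·33.9 = 213 rad/s.
Step 2 — Component impedances:
  Z1: Z = jωL = j·213·0.000983 = 0 + j0.2094 Ω
  Z2: Z = R = 254 Ω
  Z3: Z = 1/(jωC) = -j/(ω·C) = 0 - j1.18e+04 Ω
Step 3 — With the output port shorted to ground, the output series arm Z2 runs from the junction to ground; the shunt arm Z3 also runs from the junction to ground. They appear in parallel: Z3 || Z2 = 253.9 - j5.467 Ω.
Step 4 — Series with input arm Z1: Z_in = Z1 + (Z3 || Z2) = 253.9 - j5.257 Ω = 253.9∠-1.2° Ω.
Step 5 — Source phasor: V = 48∠-45.0° V = 33.94 - j33.94 V.
Step 6 — Current: I = V / Z = 0.1364 - j0.1309 A = 0.189∠-43.8° A.
Step 7 — Complex power: S = V·I* = 9.071 - j0.1878 VA.
Step 8 — Real power: P = Re(S) = 9.071 W.
Step 9 — Reactive power: Q = Im(S) = -0.1878 VAR.
Step 10 — Apparent power: |S| = 9.073 VA.
Step 11 — Power factor: PF = P/|S| = 0.9998 (leading).

(a) P = 9.071 W  (b) Q = -0.1878 VAR  (c) S = 9.073 VA  (d) PF = 0.9998 (leading)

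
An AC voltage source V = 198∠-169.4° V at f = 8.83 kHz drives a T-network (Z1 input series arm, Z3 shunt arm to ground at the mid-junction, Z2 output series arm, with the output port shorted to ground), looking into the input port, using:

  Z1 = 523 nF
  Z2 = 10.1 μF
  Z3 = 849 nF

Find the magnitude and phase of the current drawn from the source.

Step 1 — Angular frequency: ω = 2π·f = 2π·8830 = 5.548e+04 rad/s.
Step 2 — Component impedances:
  Z1: Z = 1/(jωC) = -j/(ω·C) = 0 - j34.46 Ω
  Z2: Z = 1/(jωC) = -j/(ω·C) = 0 - j1.785 Ω
  Z3: Z = 1/(jωC) = -j/(ω·C) = 0 - j21.23 Ω
Step 3 — With the output port shorted to ground, the output series arm Z2 runs from the junction to ground; the shunt arm Z3 also runs from the junction to ground. They appear in parallel: Z3 || Z2 = 0 - j1.646 Ω.
Step 4 — Series with input arm Z1: Z_in = Z1 + (Z3 || Z2) = 0 - j36.11 Ω = 36.11∠-90.0° Ω.
Step 5 — Source phasor: V = 198∠-169.4° V = -194.6 - j36.42 V.
Step 6 — Ohm's law: I = V / Z_total = (-194.6 - j36.42) / (0 - j36.11) = 1.009 - j5.39 A.
Step 7 — Convert to polar: |I| = 5.483 A, ∠I = -79.4°.

I = 5.483∠-79.4° A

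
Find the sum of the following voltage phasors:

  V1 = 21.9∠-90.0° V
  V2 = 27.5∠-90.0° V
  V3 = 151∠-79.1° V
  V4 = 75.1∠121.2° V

Step 1 — Convert each phasor to rectangular form:
  V1 = 21.9·(cos(-90.0°) + j·sin(-90.0°)) = 0 - j21.9 V
  V2 = 27.5·(cos(-90.0°) + j·sin(-90.0°)) = 0 - j27.5 V
  V3 = 151·(cos(-79.1°) + j·sin(-79.1°)) = 28.55 - j148.3 V
  V4 = 75.1·(cos(121.2°) + j·sin(121.2°)) = -38.9 + j64.24 V
Step 2 — Sum components: V_total = -10.35 - j133.4 V.
Step 3 — Convert to polar: |V_total| = 133.8 V, ∠V_total = -94.4°.

V_total = 133.8∠-94.4° V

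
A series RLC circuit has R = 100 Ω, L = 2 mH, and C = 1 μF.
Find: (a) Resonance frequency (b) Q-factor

Step 1 — Resonance condition Im(Z)=0 gives ω₀ = 1/√(LC).
Step 2 — ω₀ = 1/√(0.002·1e-06) = 2.236e+04 rad/s.
Step 3 — f₀ = ω₀/(2π) = 3559 Hz.
Step 4 — Series Q: Q = ω₀L/R = 2.236e+04·0.002/100 = 0.4472.

(a) f₀ = 3559 Hz  (b) Q = 0.4472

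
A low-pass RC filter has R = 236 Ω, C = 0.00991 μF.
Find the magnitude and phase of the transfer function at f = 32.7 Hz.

Step 1 — Angular frequency: ω = 2π·32.7 = 205.5 rad/s.
Step 2 — Transfer function: H(jω) = 1/(1 + jωRC).
Step 3 — Denominator: 1 + jωRC = 1 + j·205.5·236·9.91e-09 = 1 + j0.0004805.
Step 4 — H = 1 - j0.0004805.
Step 5 — Magnitude: |H| = 1 (-0.0 dB); phase: φ = -0.0°.

|H| = 1 (-0.0 dB), φ = -0.0°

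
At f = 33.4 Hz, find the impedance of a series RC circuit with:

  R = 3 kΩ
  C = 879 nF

Step 1 — Angular frequency: ω = 2π·f = 2π·33.4 = 209.9 rad/s.
Step 2 — Component impedances:
  R: Z = R = 3000 Ω
  C: Z = 1/(jωC) = -j/(ω·C) = 0 - j5421 Ω
Step 3 — Series combination: Z_total = R + C = 3000 - j5421 Ω = 6196∠-61.0° Ω.

Z = 3000 - j5421 Ω = 6196∠-61.0° Ω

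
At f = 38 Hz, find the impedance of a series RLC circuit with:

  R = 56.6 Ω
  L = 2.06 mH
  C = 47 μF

Step 1 — Angular frequency: ω = 2π·f = 2π·38 = 238.8 rad/s.
Step 2 — Component impedances:
  R: Z = R = 56.6 Ω
  L: Z = jωL = j·238.8·0.00206 = 0 + j0.4918 Ω
  C: Z = 1/(jωC) = -j/(ω·C) = 0 - j89.11 Ω
Step 3 — Series combination: Z_total = R + L + C = 56.6 - j88.62 Ω = 105.2∠-57.4° Ω.

Z = 56.6 - j88.62 Ω = 105.2∠-57.4° Ω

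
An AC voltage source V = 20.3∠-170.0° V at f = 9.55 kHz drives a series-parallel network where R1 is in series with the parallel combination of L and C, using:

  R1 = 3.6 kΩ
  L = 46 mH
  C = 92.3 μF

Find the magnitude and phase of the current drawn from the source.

Step 1 — Angular frequency: ω = 2π·f = 2π·9550 = 6e+04 rad/s.
Step 2 — Component impedances:
  R1: Z = R = 3600 Ω
  L: Z = jωL = j·6e+04·0.046 = 0 + j2760 Ω
  C: Z = 1/(jωC) = -j/(ω·C) = 0 - j0.1806 Ω
Step 3 — Parallel branch: L || C = 1/(1/L + 1/C) = 0 - j0.1806 Ω.
Step 4 — Series with R1: Z_total = R1 + (L || C) = 3600 - j0.1806 Ω = 3600∠-0.0° Ω.
Step 5 — Source phasor: V = 20.3∠-170.0° V = -19.99 - j3.525 V.
Step 6 — Ohm's law: I = V / Z_total = (-19.99 - j3.525) / (3600 - j0.1806) = -0.005553 - j0.0009795 A.
Step 7 — Convert to polar: |I| = 0.005639 A, ∠I = -170.0°.

I = 0.005639∠-170.0° A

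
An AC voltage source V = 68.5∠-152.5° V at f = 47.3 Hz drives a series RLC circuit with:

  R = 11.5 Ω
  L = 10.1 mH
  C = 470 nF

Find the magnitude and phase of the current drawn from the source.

Step 1 — Angular frequency: ω = 2π·f = 2π·47.3 = 297.2 rad/s.
Step 2 — Component impedances:
  R: Z = R = 11.5 Ω
  L: Z = jωL = j·297.2·0.0101 = 0 + j3.002 Ω
  C: Z = 1/(jωC) = -j/(ω·C) = 0 - j7159 Ω
Step 3 — Series combination: Z_total = R + L + C = 11.5 - j7156 Ω = 7156∠-89.9° Ω.
Step 4 — Source phasor: V = 68.5∠-152.5° V = -60.76 - j31.63 V.
Step 5 — Ohm's law: I = V / Z_total = (-60.76 - j31.63) / (11.5 - j7156) = 0.004406 - j0.008498 A.
Step 6 — Convert to polar: |I| = 0.009572 A, ∠I = -62.6°.

I = 0.009572∠-62.6° A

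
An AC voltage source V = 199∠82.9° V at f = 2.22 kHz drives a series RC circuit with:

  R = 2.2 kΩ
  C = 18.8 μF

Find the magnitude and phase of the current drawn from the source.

Step 1 — Angular frequency: ω = 2π·f = 2π·2220 = 1.395e+04 rad/s.
Step 2 — Component impedances:
  R: Z = R = 2200 Ω
  C: Z = 1/(jωC) = -j/(ω·C) = 0 - j3.813 Ω
Step 3 — Series combination: Z_total = R + C = 2200 - j3.813 Ω = 2200∠-0.1° Ω.
Step 4 — Source phasor: V = 199∠82.9° V = 24.6 + j197.5 V.
Step 5 — Ohm's law: I = V / Z_total = (24.6 + j197.5) / (2200 - j3.813) = 0.01102 + j0.08978 A.
Step 6 — Convert to polar: |I| = 0.09045 A, ∠I = 83.0°.

I = 0.09045∠83.0° A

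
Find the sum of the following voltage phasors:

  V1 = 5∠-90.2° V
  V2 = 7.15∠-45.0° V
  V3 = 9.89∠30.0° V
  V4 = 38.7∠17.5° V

Step 1 — Convert each phasor to rectangular form:
  V1 = 5·(cos(-90.2°) + j·sin(-90.2°)) = -0.01745 - j5 V
  V2 = 7.15·(cos(-45.0°) + j·sin(-45.0°)) = 5.056 - j5.056 V
  V3 = 9.89·(cos(30.0°) + j·sin(30.0°)) = 8.565 + j4.945 V
  V4 = 38.7·(cos(17.5°) + j·sin(17.5°)) = 36.91 + j11.64 V
Step 2 — Sum components: V_total = 50.51 + j6.527 V.
Step 3 — Convert to polar: |V_total| = 50.93 V, ∠V_total = 7.4°.

V_total = 50.93∠7.4° V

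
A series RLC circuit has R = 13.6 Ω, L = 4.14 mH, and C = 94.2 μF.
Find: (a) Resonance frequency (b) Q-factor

Step 1 — Resonance condition Im(Z)=0 gives ω₀ = 1/√(LC).
Step 2 — ω₀ = 1/√(0.00414·9.42e-05) = 1601 rad/s.
Step 3 — f₀ = ω₀/(2π) = 254.9 Hz.
Step 4 — Series Q: Q = ω₀L/R = 1601·0.00414/13.6 = 0.4875.

(a) f₀ = 254.9 Hz  (b) Q = 0.4875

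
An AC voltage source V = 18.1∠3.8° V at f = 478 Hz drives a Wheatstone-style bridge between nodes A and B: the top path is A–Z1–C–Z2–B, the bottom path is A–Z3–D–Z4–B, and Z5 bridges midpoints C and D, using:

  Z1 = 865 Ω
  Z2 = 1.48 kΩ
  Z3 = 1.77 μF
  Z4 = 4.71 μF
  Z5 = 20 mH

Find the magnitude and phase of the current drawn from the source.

Step 1 — Angular frequency: ω = 2π·f = 2π·478 = 3003 rad/s.
Step 2 — Component impedances:
  Z1: Z = R = 865 Ω
  Z2: Z = R = 1480 Ω
  Z3: Z = 1/(jωC) = -j/(ω·C) = 0 - j188.1 Ω
  Z4: Z = 1/(jωC) = -j/(ω·C) = 0 - j70.69 Ω
  Z5: Z = jωL = j·3003·0.02 = 0 + j60.07 Ω
Step 3 — Bridge requires nodal analysis (the Z5 bridge couples midpoints C and D, so the two paths cannot be reduced to a simple series/parallel combination). Setting node B to ground and injecting 1 A at node A, the 3-node admittance system at A, C, D solves to V_A = Z_AB = 43.1 - j251.7 Ω = 255.3∠-80.3° Ω.
Step 4 — Source phasor: V = 18.1∠3.8° V = 18.06 + j1.2 V.
Step 5 — Ohm's law: I = V / Z_total = (18.06 + j1.2) / (43.1 - j251.7) = 0.007309 + j0.07051 A.
Step 6 — Convert to polar: |I| = 0.07089 A, ∠I = 84.1°.

I = 0.07089∠84.1° A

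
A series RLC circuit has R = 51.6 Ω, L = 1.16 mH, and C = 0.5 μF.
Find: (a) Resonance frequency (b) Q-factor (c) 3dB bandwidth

Step 1 — Resonance: ω₀ = 1/√(LC) = 1/√(0.00116·5e-07) = 4.152e+04 rad/s.
Step 2 — f₀ = ω₀/(2π) = 6609 Hz.
Step 3 — Series Q: Q = ω₀L/R = 4.152e+04·0.00116/51.6 = 0.9335.
Step 4 — Bandwidth: Δω = ω₀/Q = 4.448e+04 rad/s; BW = Δω/(2π) = 7080 Hz.

(a) f₀ = 6609 Hz  (b) Q = 0.9335  (c) BW = 7080 Hz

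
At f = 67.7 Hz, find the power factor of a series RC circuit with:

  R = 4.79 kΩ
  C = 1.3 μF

Step 1 — Angular frequency: ω = 2π·f = 2π·67.7 = 425.4 rad/s.
Step 2 — Component impedances:
  R: Z = R = 4790 Ω
  C: Z = 1/(jωC) = -j/(ω·C) = 0 - j1808 Ω
Step 3 — Series combination: Z_total = R + C = 4790 - j1808 Ω = 5120∠-20.7° Ω.
Step 4 — Power factor: PF = cos(φ) = Re(Z)/|Z| = 4790/5120 = 0.9355.
Step 5 — Type: Im(Z) = -1808 ⇒ leading (phase φ = -20.7°).

PF = 0.9355 (leading, φ = -20.7°)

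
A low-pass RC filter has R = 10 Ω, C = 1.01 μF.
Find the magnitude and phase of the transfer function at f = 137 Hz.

Step 1 — Angular frequency: ω = 2π·137 = 860.8 rad/s.
Step 2 — Transfer function: H(jω) = 1/(1 + jωRC).
Step 3 — Denominator: 1 + jωRC = 1 + j·860.8·10·1.01e-06 = 1 + j0.008694.
Step 4 — H = 0.9999 - j0.008693.
Step 5 — Magnitude: |H| = 1 (-0.0 dB); phase: φ = -0.5°.

|H| = 1 (-0.0 dB), φ = -0.5°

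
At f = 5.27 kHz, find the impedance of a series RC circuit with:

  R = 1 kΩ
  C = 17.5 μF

Step 1 — Angular frequency: ω = 2π·f = 2π·5270 = 3.311e+04 rad/s.
Step 2 — Component impedances:
  R: Z = R = 1000 Ω
  C: Z = 1/(jωC) = -j/(ω·C) = 0 - j1.726 Ω
Step 3 — Series combination: Z_total = R + C = 1000 - j1.726 Ω = 1000∠-0.1° Ω.

Z = 1000 - j1.726 Ω = 1000∠-0.1° Ω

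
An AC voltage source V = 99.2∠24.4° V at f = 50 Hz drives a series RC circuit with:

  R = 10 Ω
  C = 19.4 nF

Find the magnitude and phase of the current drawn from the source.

Step 1 — Angular frequency: ω = 2π·f = 2π·50 = 314.2 rad/s.
Step 2 — Component impedances:
  R: Z = R = 10 Ω
  C: Z = 1/(jωC) = -j/(ω·C) = 0 - j1.641e+05 Ω
Step 3 — Series combination: Z_total = R + C = 10 - j1.641e+05 Ω = 1.641e+05∠-90.0° Ω.
Step 4 — Source phasor: V = 99.2∠24.4° V = 90.34 + j40.98 V.
Step 5 — Ohm's law: I = V / Z_total = (90.34 + j40.98) / (10 - j1.641e+05) = -0.0002497 + j0.0005506 A.
Step 6 — Convert to polar: |I| = 0.0006046 A, ∠I = 114.4°.

I = 0.0006046∠114.4° A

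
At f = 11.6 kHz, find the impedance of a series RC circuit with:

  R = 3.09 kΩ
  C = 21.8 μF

Step 1 — Angular frequency: ω = 2π·f = 2π·1.16e+04 = 7.288e+04 rad/s.
Step 2 — Component impedances:
  R: Z = R = 3090 Ω
  C: Z = 1/(jωC) = -j/(ω·C) = 0 - j0.6294 Ω
Step 3 — Series combination: Z_total = R + C = 3090 - j0.6294 Ω = 3090∠-0.0° Ω.

Z = 3090 - j0.6294 Ω = 3090∠-0.0° Ω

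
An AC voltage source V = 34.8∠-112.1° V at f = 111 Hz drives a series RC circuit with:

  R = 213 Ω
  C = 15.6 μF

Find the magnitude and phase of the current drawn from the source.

Step 1 — Angular frequency: ω = 2π·f = 2π·111 = 697.4 rad/s.
Step 2 — Component impedances:
  R: Z = R = 213 Ω
  C: Z = 1/(jωC) = -j/(ω·C) = 0 - j91.91 Ω
Step 3 — Series combination: Z_total = R + C = 213 - j91.91 Ω = 232∠-23.3° Ω.
Step 4 — Source phasor: V = 34.8∠-112.1° V = -13.09 - j32.24 V.
Step 5 — Ohm's law: I = V / Z_total = (-13.09 - j32.24) / (213 - j91.91) = 0.003248 - j0.15 A.
Step 6 — Convert to polar: |I| = 0.15 A, ∠I = -88.8°.

I = 0.15∠-88.8° A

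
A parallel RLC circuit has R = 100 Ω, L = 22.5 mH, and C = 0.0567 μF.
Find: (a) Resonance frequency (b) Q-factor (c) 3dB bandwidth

Step 1 — Resonance: ω₀ = 1/√(LC) = 1/√(0.0225·5.67e-08) = 2.8e+04 rad/s.
Step 2 — f₀ = ω₀/(2π) = 4456 Hz.
Step 3 — Parallel Q: Q = R/(ω₀L) = 100/(2.8e+04·0.0225) = 0.1587.
Step 4 — Bandwidth: Δω = ω₀/Q = 1.764e+05 rad/s; BW = Δω/(2π) = 2.807e+04 Hz.

(a) f₀ = 4456 Hz  (b) Q = 0.1587  (c) BW = 2.807e+04 Hz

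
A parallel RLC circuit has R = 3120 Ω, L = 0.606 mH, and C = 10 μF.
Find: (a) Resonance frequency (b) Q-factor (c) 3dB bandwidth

Step 1 — Resonance: ω₀ = 1/√(LC) = 1/√(0.000606·1e-05) = 1.285e+04 rad/s.
Step 2 — f₀ = ω₀/(2π) = 2044 Hz.
Step 3 — Parallel Q: Q = R/(ω₀L) = 3120/(1.285e+04·0.000606) = 400.8.
Step 4 — Bandwidth: Δω = ω₀/Q = 32.05 rad/s; BW = Δω/(2π) = 5.101 Hz.

(a) f₀ = 2044 Hz  (b) Q = 400.8  (c) BW = 5.101 Hz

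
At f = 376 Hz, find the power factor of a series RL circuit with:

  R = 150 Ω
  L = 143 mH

Step 1 — Angular frequency: ω = 2π·f = 2π·376 = 2362 rad/s.
Step 2 — Component impedances:
  R: Z = R = 150 Ω
  L: Z = jωL = j·2362·0.143 = 0 + j337.8 Ω
Step 3 — Series combination: Z_total = R + L = 150 + j337.8 Ω = 369.6∠66.1° Ω.
Step 4 — Power factor: PF = cos(φ) = Re(Z)/|Z| = 150/369.6 = 0.4058.
Step 5 — Type: Im(Z) = 337.8 ⇒ lagging (phase φ = 66.1°).

PF = 0.4058 (lagging, φ = 66.1°)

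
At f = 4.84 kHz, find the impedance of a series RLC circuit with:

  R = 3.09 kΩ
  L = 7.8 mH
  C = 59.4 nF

Step 1 — Angular frequency: ω = 2π·f = 2π·4840 = 3.041e+04 rad/s.
Step 2 — Component impedances:
  R: Z = R = 3090 Ω
  L: Z = jωL = j·3.041e+04·0.0078 = 0 + j237.2 Ω
  C: Z = 1/(jωC) = -j/(ω·C) = 0 - j553.6 Ω
Step 3 — Series combination: Z_total = R + L + C = 3090 - j316.4 Ω = 3106∠-5.8° Ω.

Z = 3090 - j316.4 Ω = 3106∠-5.8° Ω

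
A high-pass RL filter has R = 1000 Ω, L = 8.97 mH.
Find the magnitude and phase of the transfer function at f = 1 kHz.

Step 1 — Angular frequency: ω = 2π·1000 = 6283 rad/s.
Step 2 — Transfer function: H(jω) = jωL/(R + jωL).
Step 3 — Numerator jωL = j·56.36; denominator R + jωL = 1000 + j56.36.
Step 4 — H = 0.003166 + j0.05618.
Step 5 — Magnitude: |H| = 0.05627 (-25.0 dB); phase: φ = 86.8°.

|H| = 0.05627 (-25.0 dB), φ = 86.8°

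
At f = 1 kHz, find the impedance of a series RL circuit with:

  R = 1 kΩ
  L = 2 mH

Step 1 — Angular frequency: ω = 2π·f = 2π·1000 = 6283 rad/s.
Step 2 — Component impedances:
  R: Z = R = 1000 Ω
  L: Z = jωL = j·6283·0.002 = 0 + j12.57 Ω
Step 3 — Series combination: Z_total = R + L = 1000 + j12.57 Ω = 1000∠0.7° Ω.

Z = 1000 + j12.57 Ω = 1000∠0.7° Ω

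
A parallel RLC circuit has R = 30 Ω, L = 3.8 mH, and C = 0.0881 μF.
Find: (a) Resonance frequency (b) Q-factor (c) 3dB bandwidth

Step 1 — Resonance: ω₀ = 1/√(LC) = 1/√(0.0038·8.81e-08) = 5.465e+04 rad/s.
Step 2 — f₀ = ω₀/(2π) = 8698 Hz.
Step 3 — Parallel Q: Q = R/(ω₀L) = 30/(5.465e+04·0.0038) = 0.1444.
Step 4 — Bandwidth: Δω = ω₀/Q = 3.784e+05 rad/s; BW = Δω/(2π) = 6.022e+04 Hz.

(a) f₀ = 8698 Hz  (b) Q = 0.1444  (c) BW = 6.022e+04 Hz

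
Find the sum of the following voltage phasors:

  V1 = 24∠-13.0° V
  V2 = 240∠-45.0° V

Step 1 — Convert each phasor to rectangular form:
  V1 = 24·(cos(-13.0°) + j·sin(-13.0°)) = 23.38 - j5.399 V
  V2 = 240·(cos(-45.0°) + j·sin(-45.0°)) = 169.7 - j169.7 V
Step 2 — Sum components: V_total = 193.1 - j175.1 V.
Step 3 — Convert to polar: |V_total| = 260.7 V, ∠V_total = -42.2°.

V_total = 260.7∠-42.2° V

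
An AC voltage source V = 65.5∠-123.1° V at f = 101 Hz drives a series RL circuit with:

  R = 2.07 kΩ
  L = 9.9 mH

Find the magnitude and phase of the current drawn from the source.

Step 1 — Angular frequency: ω = 2π·f = 2π·101 = 634.6 rad/s.
Step 2 — Component impedances:
  R: Z = R = 2070 Ω
  L: Z = jωL = j·634.6·0.0099 = 0 + j6.283 Ω
Step 3 — Series combination: Z_total = R + L = 2070 + j6.283 Ω = 2070∠0.2° Ω.
Step 4 — Source phasor: V = 65.5∠-123.1° V = -35.77 - j54.87 V.
Step 5 — Ohm's law: I = V / Z_total = (-35.77 - j54.87) / (2070 + j6.283) = -0.01736 - j0.02645 A.
Step 6 — Convert to polar: |I| = 0.03164 A, ∠I = -123.3°.

I = 0.03164∠-123.3° A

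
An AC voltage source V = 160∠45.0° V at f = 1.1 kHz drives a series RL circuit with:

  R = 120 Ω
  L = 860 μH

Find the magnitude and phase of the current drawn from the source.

Step 1 — Angular frequency: ω = 2π·f = 2π·1100 = 6912 rad/s.
Step 2 — Component impedances:
  R: Z = R = 120 Ω
  L: Z = jωL = j·6912·0.00086 = 0 + j5.944 Ω
Step 3 — Series combination: Z_total = R + L = 120 + j5.944 Ω = 120.1∠2.8° Ω.
Step 4 — Source phasor: V = 160∠45.0° V = 113.1 + j113.1 V.
Step 5 — Ohm's law: I = V / Z_total = (113.1 + j113.1) / (120 + j5.944) = 0.9871 + j0.8939 A.
Step 6 — Convert to polar: |I| = 1.332 A, ∠I = 42.2°.

I = 1.332∠42.2° A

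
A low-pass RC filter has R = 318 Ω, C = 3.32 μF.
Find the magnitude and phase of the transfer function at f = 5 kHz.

Step 1 — Angular frequency: ω = 2π·5000 = 3.142e+04 rad/s.
Step 2 — Transfer function: H(jω) = 1/(1 + jωRC).
Step 3 — Denominator: 1 + jωRC = 1 + j·3.142e+04·318·3.32e-06 = 1 + j33.17.
Step 4 — H = 0.0009082 - j0.03012.
Step 5 — Magnitude: |H| = 0.03014 (-30.4 dB); phase: φ = -88.3°.

|H| = 0.03014 (-30.4 dB), φ = -88.3°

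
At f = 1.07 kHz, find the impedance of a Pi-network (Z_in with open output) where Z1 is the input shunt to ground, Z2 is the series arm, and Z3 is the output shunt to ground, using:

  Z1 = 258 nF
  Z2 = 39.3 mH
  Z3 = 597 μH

Step 1 — Angular frequency: ω = 2π·f = 2π·1070 = 6723 rad/s.
Step 2 — Component impedances:
  Z1: Z = 1/(jωC) = -j/(ω·C) = 0 - j576.5 Ω
  Z2: Z = jωL = j·6723·0.0393 = 0 + j264.2 Ω
  Z3: Z = jωL = j·6723·0.000597 = 0 + j4.014 Ω
Step 3 — With open output, the series arm Z2 and the output shunt Z3 appear in series to ground: Z2 + Z3 = 0 + j268.2 Ω.
Step 4 — Parallel with input shunt Z1: Z_in = Z1 || (Z2 + Z3) = 0 + j501.6 Ω = 501.6∠90.0° Ω.

Z = 0 + j501.6 Ω = 501.6∠90.0° Ω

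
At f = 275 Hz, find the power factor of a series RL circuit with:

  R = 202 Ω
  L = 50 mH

Step 1 — Angular frequency: ω = 2π·f = 2π·275 = 1728 rad/s.
Step 2 — Component impedances:
  R: Z = R = 202 Ω
  L: Z = jωL = j·1728·0.05 = 0 + j86.39 Ω
Step 3 — Series combination: Z_total = R + L = 202 + j86.39 Ω = 219.7∠23.2° Ω.
Step 4 — Power factor: PF = cos(φ) = Re(Z)/|Z| = 202/219.7 = 0.9194.
Step 5 — Type: Im(Z) = 86.39 ⇒ lagging (phase φ = 23.2°).

PF = 0.9194 (lagging, φ = 23.2°)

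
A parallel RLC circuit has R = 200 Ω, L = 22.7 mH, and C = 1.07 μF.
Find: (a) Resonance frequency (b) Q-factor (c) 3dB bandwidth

Step 1 — Resonance: ω₀ = 1/√(LC) = 1/√(0.0227·1.07e-06) = 6416 rad/s.
Step 2 — f₀ = ω₀/(2π) = 1021 Hz.
Step 3 — Parallel Q: Q = R/(ω₀L) = 200/(6416·0.0227) = 1.373.
Step 4 — Bandwidth: Δω = ω₀/Q = 4673 rad/s; BW = Δω/(2π) = 743.7 Hz.

(a) f₀ = 1021 Hz  (b) Q = 1.373  (c) BW = 743.7 Hz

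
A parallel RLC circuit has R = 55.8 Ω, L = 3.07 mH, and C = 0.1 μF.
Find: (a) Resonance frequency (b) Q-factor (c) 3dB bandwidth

Step 1 — Resonance: ω₀ = 1/√(LC) = 1/√(0.00307·1e-07) = 5.707e+04 rad/s.
Step 2 — f₀ = ω₀/(2π) = 9083 Hz.
Step 3 — Parallel Q: Q = R/(ω₀L) = 55.8/(5.707e+04·0.00307) = 0.3185.
Step 4 — Bandwidth: Δω = ω₀/Q = 1.792e+05 rad/s; BW = Δω/(2π) = 2.852e+04 Hz.

(a) f₀ = 9083 Hz  (b) Q = 0.3185  (c) BW = 2.852e+04 Hz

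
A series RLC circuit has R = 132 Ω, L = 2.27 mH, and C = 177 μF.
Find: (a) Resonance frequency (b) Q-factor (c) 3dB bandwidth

Step 1 — Resonance condition Im(Z)=0 gives ω₀ = 1/√(LC).
Step 2 — ω₀ = 1/√(0.00227·0.000177) = 1578 rad/s.
Step 3 — f₀ = ω₀/(2π) = 251.1 Hz.
Step 4 — Series Q: Q = ω₀L/R = 1578·0.00227/132 = 0.02713.
Step 5 — 3dB bandwidth: Δω = ω₀/Q = 5.815e+04 rad/s; BW = Δω/(2π) = 9255 Hz.

(a) f₀ = 251.1 Hz  (b) Q = 0.02713  (c) BW = 9255 Hz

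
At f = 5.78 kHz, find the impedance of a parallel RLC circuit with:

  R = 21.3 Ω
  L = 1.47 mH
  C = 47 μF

Step 1 — Angular frequency: ω = 2π·f = 2π·5780 = 3.632e+04 rad/s.
Step 2 — Component impedances:
  R: Z = R = 21.3 Ω
  L: Z = jωL = j·3.632e+04·0.00147 = 0 + j53.39 Ω
  C: Z = 1/(jωC) = -j/(ω·C) = 0 - j0.5859 Ω
Step 3 — Parallel combination: 1/Z_total = 1/R + 1/L + 1/C; Z_total = 0.01646 - j0.5919 Ω = 0.5921∠-88.4° Ω.

Z = 0.01646 - j0.5919 Ω = 0.5921∠-88.4° Ω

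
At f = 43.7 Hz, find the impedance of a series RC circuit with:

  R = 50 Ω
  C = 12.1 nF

Step 1 — Angular frequency: ω = 2π·f = 2π·43.7 = 274.6 rad/s.
Step 2 — Component impedances:
  R: Z = R = 50 Ω
  C: Z = 1/(jωC) = -j/(ω·C) = 0 - j3.01e+05 Ω
Step 3 — Series combination: Z_total = R + C = 50 - j3.01e+05 Ω = 3.01e+05∠-90.0° Ω.

Z = 50 - j3.01e+05 Ω = 3.01e+05∠-90.0° Ω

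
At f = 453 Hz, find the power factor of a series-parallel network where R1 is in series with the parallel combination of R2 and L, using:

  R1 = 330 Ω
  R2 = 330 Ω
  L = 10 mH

Step 1 — Angular frequency: ω = 2π·f = 2π·453 = 2846 rad/s.
Step 2 — Component impedances:
  R1: Z = R = 330 Ω
  R2: Z = R = 330 Ω
  L: Z = jωL = j·2846·0.01 = 0 + j28.46 Ω
Step 3 — Parallel branch: R2 || L = 1/(1/R2 + 1/L) = 2.437 + j28.25 Ω.
Step 4 — Series with R1: Z_total = R1 + (R2 || L) = 332.4 + j28.25 Ω = 333.6∠4.9° Ω.
Step 5 — Power factor: PF = cos(φ) = Re(Z)/|Z| = 332.4/333.6 = 0.9964.
Step 6 — Type: Im(Z) = 28.25 ⇒ lagging (phase φ = 4.9°).

PF = 0.9964 (lagging, φ = 4.9°)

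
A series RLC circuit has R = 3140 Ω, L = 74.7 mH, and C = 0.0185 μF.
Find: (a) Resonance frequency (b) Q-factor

Step 1 — Resonance condition Im(Z)=0 gives ω₀ = 1/√(LC).
Step 2 — ω₀ = 1/√(0.0747·1.85e-08) = 2.69e+04 rad/s.
Step 3 — f₀ = ω₀/(2π) = 4281 Hz.
Step 4 — Series Q: Q = ω₀L/R = 2.69e+04·0.0747/3140 = 0.6399.

(a) f₀ = 4281 Hz  (b) Q = 0.6399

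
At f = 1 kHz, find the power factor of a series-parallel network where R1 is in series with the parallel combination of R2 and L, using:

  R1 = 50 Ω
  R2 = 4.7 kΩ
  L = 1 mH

Step 1 — Angular frequency: ω = 2π·f = 2π·1000 = 6283 rad/s.
Step 2 — Component impedances:
  R1: Z = R = 50 Ω
  R2: Z = R = 4700 Ω
  L: Z = jωL = j·6283·0.001 = 0 + j6.283 Ω
Step 3 — Parallel branch: R2 || L = 1/(1/R2 + 1/L) = 0.0084 + j6.283 Ω.
Step 4 — Series with R1: Z_total = R1 + (R2 || L) = 50.01 + j6.283 Ω = 50.4∠7.2° Ω.
Step 5 — Power factor: PF = cos(φ) = Re(Z)/|Z| = 50.008/50.402 = 0.9922.
Step 6 — Type: Im(Z) = 6.283 ⇒ lagging (phase φ = 7.2°).

PF = 0.9922 (lagging, φ = 7.2°)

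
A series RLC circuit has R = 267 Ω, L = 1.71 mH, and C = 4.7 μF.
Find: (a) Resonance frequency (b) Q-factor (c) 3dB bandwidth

Step 1 — Resonance: ω₀ = 1/√(LC) = 1/√(0.00171·4.7e-06) = 1.115e+04 rad/s.
Step 2 — f₀ = ω₀/(2π) = 1775 Hz.
Step 3 — Series Q: Q = ω₀L/R = 1.115e+04·0.00171/267 = 0.07144.
Step 4 — Bandwidth: Δω = ω₀/Q = 1.561e+05 rad/s; BW = Δω/(2π) = 2.485e+04 Hz.

(a) f₀ = 1775 Hz  (b) Q = 0.07144  (c) BW = 2.485e+04 Hz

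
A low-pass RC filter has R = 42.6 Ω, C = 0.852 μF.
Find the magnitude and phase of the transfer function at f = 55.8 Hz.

Step 1 — Angular frequency: ω = 2π·55.8 = 350.6 rad/s.
Step 2 — Transfer function: H(jω) = 1/(1 + jωRC).
Step 3 — Denominator: 1 + jωRC = 1 + j·350.6·42.6·8.52e-07 = 1 + j0.01273.
Step 4 — H = 0.9998 - j0.01272.
Step 5 — Magnitude: |H| = 0.9999 (-0.0 dB); phase: φ = -0.7°.

|H| = 0.9999 (-0.0 dB), φ = -0.7°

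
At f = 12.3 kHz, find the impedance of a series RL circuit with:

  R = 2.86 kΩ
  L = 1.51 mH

Step 1 — Angular frequency: ω = 2π·f = 2π·1.23e+04 = 7.728e+04 rad/s.
Step 2 — Component impedances:
  R: Z = R = 2860 Ω
  L: Z = jωL = j·7.728e+04·0.00151 = 0 + j116.7 Ω
Step 3 — Series combination: Z_total = R + L = 2860 + j116.7 Ω = 2862∠2.3° Ω.

Z = 2860 + j116.7 Ω = 2862∠2.3° Ω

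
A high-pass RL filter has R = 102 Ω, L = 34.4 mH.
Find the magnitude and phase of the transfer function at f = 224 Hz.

Step 1 — Angular frequency: ω = 2π·224 = 1407 rad/s.
Step 2 — Transfer function: H(jω) = jωL/(R + jωL).
Step 3 — Numerator jωL = j·48.42; denominator R + jωL = 102 + j48.42.
Step 4 — H = 0.1839 + j0.3874.
Step 5 — Magnitude: |H| = 0.4288 (-7.4 dB); phase: φ = 64.6°.

|H| = 0.4288 (-7.4 dB), φ = 64.6°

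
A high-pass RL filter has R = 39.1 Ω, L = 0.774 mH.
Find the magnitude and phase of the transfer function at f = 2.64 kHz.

Step 1 — Angular frequency: ω = 2π·2640 = 1.659e+04 rad/s.
Step 2 — Transfer function: H(jω) = jωL/(R + jωL).
Step 3 — Numerator jωL = j·12.84; denominator R + jωL = 39.1 + j12.84.
Step 4 — H = 0.09733 + j0.2964.
Step 5 — Magnitude: |H| = 0.312 (-10.1 dB); phase: φ = 71.8°.

|H| = 0.312 (-10.1 dB), φ = 71.8°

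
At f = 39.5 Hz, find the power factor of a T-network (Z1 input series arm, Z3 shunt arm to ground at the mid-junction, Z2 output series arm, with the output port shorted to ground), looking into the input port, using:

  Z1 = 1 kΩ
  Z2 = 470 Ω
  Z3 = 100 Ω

Step 1 — Angular frequency: ω = 2π·f = 2π·39.5 = 248.2 rad/s.
Step 2 — Component impedances:
  Z1: Z = R = 1000 Ω
  Z2: Z = R = 470 Ω
  Z3: Z = R = 100 Ω
Step 3 — With the output port shorted to ground, the output series arm Z2 runs from the junction to ground; the shunt arm Z3 also runs from the junction to ground. They appear in parallel: Z3 || Z2 = 82.46 Ω.
Step 4 — Series with input arm Z1: Z_in = Z1 + (Z3 || Z2) = 1082 Ω = 1082∠0.0° Ω.
Step 5 — Power factor: PF = cos(φ) = Re(Z)/|Z| = 1082/1082 = 1.
Step 6 — Type: Im(Z) = 0 ⇒ unity (phase φ = 0.0°).

PF = 1 (unity, φ = 0.0°)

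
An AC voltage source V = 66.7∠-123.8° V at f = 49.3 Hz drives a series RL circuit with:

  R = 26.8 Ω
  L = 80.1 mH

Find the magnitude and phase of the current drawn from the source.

Step 1 — Angular frequency: ω = 2π·f = 2π·49.3 = 309.8 rad/s.
Step 2 — Component impedances:
  R: Z = R = 26.8 Ω
  L: Z = jωL = j·309.8·0.0801 = 0 + j24.81 Ω
Step 3 — Series combination: Z_total = R + L = 26.8 + j24.81 Ω = 36.52∠42.8° Ω.
Step 4 — Source phasor: V = 66.7∠-123.8° V = -37.1 - j55.43 V.
Step 5 — Ohm's law: I = V / Z_total = (-37.1 - j55.43) / (26.8 + j24.81) = -1.777 - j0.4234 A.
Step 6 — Convert to polar: |I| = 1.826 A, ∠I = -166.6°.

I = 1.826∠-166.6° A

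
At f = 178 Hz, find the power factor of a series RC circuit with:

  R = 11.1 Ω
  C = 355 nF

Step 1 — Angular frequency: ω = 2π·f = 2π·178 = 1118 rad/s.
Step 2 — Component impedances:
  R: Z = R = 11.1 Ω
  C: Z = 1/(jωC) = -j/(ω·C) = 0 - j2519 Ω
Step 3 — Series combination: Z_total = R + C = 11.1 - j2519 Ω = 2519∠-89.7° Ω.
Step 4 — Power factor: PF = cos(φ) = Re(Z)/|Z| = 11.1/2519 = 0.004407.
Step 5 — Type: Im(Z) = -2519 ⇒ leading (phase φ = -89.7°).

PF = 0.004407 (leading, φ = -89.7°)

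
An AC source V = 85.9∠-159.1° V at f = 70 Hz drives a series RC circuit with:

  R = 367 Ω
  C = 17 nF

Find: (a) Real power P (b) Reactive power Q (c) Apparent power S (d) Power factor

Step 1 — Angular frequency: ω = 2π·f = 2π·70 = 439.8 rad/s.
Step 2 — Component impedances:
  R: Z = R = 367 Ω
  C: Z = 1/(jωC) = -j/(ω·C) = 0 - j1.337e+05 Ω
Step 3 — Series combination: Z_total = R + C = 367 - j1.337e+05 Ω = 1.337e+05∠-89.8° Ω.
Step 4 — Source phasor: V = 85.9∠-159.1° V = -80.25 - j30.64 V.
Step 5 — Current: I = V / Z = 0.0002275 - j0.0006006 A = 0.0006423∠-69.3° A.
Step 6 — Complex power: S = V·I* = 0.0001514 - j0.05517 VA.
Step 7 — Real power: P = Re(S) = 0.0001514 W.
Step 8 — Reactive power: Q = Im(S) = -0.05517 VAR.
Step 9 — Apparent power: |S| = 0.05517 VA.
Step 10 — Power factor: PF = P/|S| = 0.002744 (leading).

(a) P = 0.0001514 W  (b) Q = -0.05517 VAR  (c) S = 0.05517 VA  (d) PF = 0.002744 (leading)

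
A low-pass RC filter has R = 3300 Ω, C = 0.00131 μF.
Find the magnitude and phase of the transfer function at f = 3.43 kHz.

Step 1 — Angular frequency: ω = 2π·3430 = 2.155e+04 rad/s.
Step 2 — Transfer function: H(jω) = 1/(1 + jωRC).
Step 3 — Denominator: 1 + jωRC = 1 + j·2.155e+04·3300·1.31e-09 = 1 + j0.09317.
Step 4 — H = 0.9914 - j0.09236.
Step 5 — Magnitude: |H| = 0.9957 (-0.0 dB); phase: φ = -5.3°.

|H| = 0.9957 (-0.0 dB), φ = -5.3°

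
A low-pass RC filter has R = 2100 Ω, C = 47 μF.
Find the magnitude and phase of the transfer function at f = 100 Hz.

Step 1 — Angular frequency: ω = 2π·100 = 628.3 rad/s.
Step 2 — Transfer function: H(jω) = 1/(1 + jωRC).
Step 3 — Denominator: 1 + jωRC = 1 + j·628.3·2100·4.7e-05 = 1 + j62.02.
Step 4 — H = 0.00026 - j0.01612.
Step 5 — Magnitude: |H| = 0.01612 (-35.9 dB); phase: φ = -89.1°.

|H| = 0.01612 (-35.9 dB), φ = -89.1°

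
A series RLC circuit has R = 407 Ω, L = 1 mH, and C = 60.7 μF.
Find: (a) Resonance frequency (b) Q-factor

Step 1 — Resonance condition Im(Z)=0 gives ω₀ = 1/√(LC).
Step 2 — ω₀ = 1/√(0.001·6.07e-05) = 4059 rad/s.
Step 3 — f₀ = ω₀/(2π) = 646 Hz.
Step 4 — Series Q: Q = ω₀L/R = 4059·0.001/407 = 0.009973.

(a) f₀ = 646 Hz  (b) Q = 0.009973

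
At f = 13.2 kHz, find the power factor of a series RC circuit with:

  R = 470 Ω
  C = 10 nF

Step 1 — Angular frequency: ω = 2π·f = 2π·1.32e+04 = 8.294e+04 rad/s.
Step 2 — Component impedances:
  R: Z = R = 470 Ω
  C: Z = 1/(jωC) = -j/(ω·C) = 0 - j1206 Ω
Step 3 — Series combination: Z_total = R + C = 470 - j1206 Ω = 1294∠-68.7° Ω.
Step 4 — Power factor: PF = cos(φ) = Re(Z)/|Z| = 470/1294 = 0.3632.
Step 5 — Type: Im(Z) = -1206 ⇒ leading (phase φ = -68.7°).

PF = 0.3632 (leading, φ = -68.7°)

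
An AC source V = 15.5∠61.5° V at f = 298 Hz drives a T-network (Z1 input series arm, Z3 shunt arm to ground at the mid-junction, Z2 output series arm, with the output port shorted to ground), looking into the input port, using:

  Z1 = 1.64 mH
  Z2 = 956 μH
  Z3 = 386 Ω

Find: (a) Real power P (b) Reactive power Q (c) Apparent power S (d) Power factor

Step 1 — Angular frequency: ω = 2π·f = 2π·298 = 1872 rad/s.
Step 2 — Component impedances:
  Z1: Z = jωL = j·1872·0.00164 = 0 + j3.071 Ω
  Z2: Z = jωL = j·1872·0.000956 = 0 + j1.79 Ω
  Z3: Z = R = 386 Ω
Step 3 — With the output port shorted to ground, the output series arm Z2 runs from the junction to ground; the shunt arm Z3 also runs from the junction to ground. They appear in parallel: Z3 || Z2 = 0.008301 + j1.79 Ω.
Step 4 — Series with input arm Z1: Z_in = Z1 + (Z3 || Z2) = 0.008301 + j4.861 Ω = 4.861∠89.9° Ω.
Step 5 — Source phasor: V = 15.5∠61.5° V = 7.396 + j13.62 V.
Step 6 — Current: I = V / Z = 2.805 - j1.517 A = 3.189∠-28.4° A.
Step 7 — Complex power: S = V·I* = 0.08441 + j49.43 VA.
Step 8 — Real power: P = Re(S) = 0.08441 W.
Step 9 — Reactive power: Q = Im(S) = 49.43 VAR.
Step 10 — Apparent power: |S| = 49.43 VA.
Step 11 — Power factor: PF = P/|S| = 0.001708 (lagging).

(a) P = 0.08441 W  (b) Q = 49.43 VAR  (c) S = 49.43 VA  (d) PF = 0.001708 (lagging)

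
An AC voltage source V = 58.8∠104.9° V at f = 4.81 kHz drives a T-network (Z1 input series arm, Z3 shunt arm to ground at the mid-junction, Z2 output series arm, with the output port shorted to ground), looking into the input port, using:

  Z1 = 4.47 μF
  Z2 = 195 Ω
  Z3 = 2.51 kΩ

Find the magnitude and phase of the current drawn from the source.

Step 1 — Angular frequency: ω = 2π·f = 2π·4810 = 3.022e+04 rad/s.
Step 2 — Component impedances:
  Z1: Z = 1/(jωC) = -j/(ω·C) = 0 - j7.402 Ω
  Z2: Z = R = 195 Ω
  Z3: Z = R = 2510 Ω
Step 3 — With the output port shorted to ground, the output series arm Z2 runs from the junction to ground; the shunt arm Z3 also runs from the junction to ground. They appear in parallel: Z3 || Z2 = 180.9 Ω.
Step 4 — Series with input arm Z1: Z_in = Z1 + (Z3 || Z2) = 180.9 - j7.402 Ω = 181.1∠-2.3° Ω.
Step 5 — Source phasor: V = 58.8∠104.9° V = -15.12 + j56.82 V.
Step 6 — Ohm's law: I = V / Z_total = (-15.12 + j56.82) / (180.9 - j7.402) = -0.09625 + j0.3101 A.
Step 7 — Convert to polar: |I| = 0.3247 A, ∠I = 107.2°.

I = 0.3247∠107.2° A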